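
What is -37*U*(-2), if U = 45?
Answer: 3330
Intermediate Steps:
-37*U*(-2) = -37*45*(-2) = -1665*(-2) = 3330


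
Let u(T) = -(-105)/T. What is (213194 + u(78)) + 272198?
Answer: 12620227/26 ≈ 4.8539e+5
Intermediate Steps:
u(T) = 105/T
(213194 + u(78)) + 272198 = (213194 + 105/78) + 272198 = (213194 + 105*(1/78)) + 272198 = (213194 + 35/26) + 272198 = 5543079/26 + 272198 = 12620227/26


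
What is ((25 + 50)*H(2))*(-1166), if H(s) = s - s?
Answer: 0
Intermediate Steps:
H(s) = 0
((25 + 50)*H(2))*(-1166) = ((25 + 50)*0)*(-1166) = (75*0)*(-1166) = 0*(-1166) = 0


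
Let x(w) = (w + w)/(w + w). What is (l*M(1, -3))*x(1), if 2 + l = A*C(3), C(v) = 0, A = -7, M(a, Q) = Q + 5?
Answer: -4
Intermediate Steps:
M(a, Q) = 5 + Q
x(w) = 1 (x(w) = (2*w)/((2*w)) = (2*w)*(1/(2*w)) = 1)
l = -2 (l = -2 - 7*0 = -2 + 0 = -2)
(l*M(1, -3))*x(1) = -2*(5 - 3)*1 = -2*2*1 = -4*1 = -4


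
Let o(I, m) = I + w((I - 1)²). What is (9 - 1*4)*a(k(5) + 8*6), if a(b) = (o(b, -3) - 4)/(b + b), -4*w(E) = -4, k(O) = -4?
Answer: 205/88 ≈ 2.3295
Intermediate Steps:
w(E) = 1 (w(E) = -¼*(-4) = 1)
o(I, m) = 1 + I (o(I, m) = I + 1 = 1 + I)
a(b) = (-3 + b)/(2*b) (a(b) = ((1 + b) - 4)/(b + b) = (-3 + b)/((2*b)) = (-3 + b)*(1/(2*b)) = (-3 + b)/(2*b))
(9 - 1*4)*a(k(5) + 8*6) = (9 - 1*4)*((-3 + (-4 + 8*6))/(2*(-4 + 8*6))) = (9 - 4)*((-3 + (-4 + 48))/(2*(-4 + 48))) = 5*((½)*(-3 + 44)/44) = 5*((½)*(1/44)*41) = 5*(41/88) = 205/88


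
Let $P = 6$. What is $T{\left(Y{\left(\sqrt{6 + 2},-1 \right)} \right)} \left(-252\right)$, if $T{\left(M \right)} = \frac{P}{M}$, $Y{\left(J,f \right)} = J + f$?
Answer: $-216 - 432 \sqrt{2} \approx -826.94$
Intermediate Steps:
$T{\left(M \right)} = \frac{6}{M}$
$T{\left(Y{\left(\sqrt{6 + 2},-1 \right)} \right)} \left(-252\right) = \frac{6}{\sqrt{6 + 2} - 1} \left(-252\right) = \frac{6}{\sqrt{8} - 1} \left(-252\right) = \frac{6}{2 \sqrt{2} - 1} \left(-252\right) = \frac{6}{-1 + 2 \sqrt{2}} \left(-252\right) = - \frac{1512}{-1 + 2 \sqrt{2}}$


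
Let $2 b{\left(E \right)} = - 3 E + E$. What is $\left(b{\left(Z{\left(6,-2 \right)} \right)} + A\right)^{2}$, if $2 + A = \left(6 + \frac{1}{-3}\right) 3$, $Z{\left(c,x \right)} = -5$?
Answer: $400$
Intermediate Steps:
$b{\left(E \right)} = - E$ ($b{\left(E \right)} = \frac{- 3 E + E}{2} = \frac{\left(-2\right) E}{2} = - E$)
$A = 15$ ($A = -2 + \left(6 + \frac{1}{-3}\right) 3 = -2 + \left(6 - \frac{1}{3}\right) 3 = -2 + \frac{17}{3} \cdot 3 = -2 + 17 = 15$)
$\left(b{\left(Z{\left(6,-2 \right)} \right)} + A\right)^{2} = \left(\left(-1\right) \left(-5\right) + 15\right)^{2} = \left(5 + 15\right)^{2} = 20^{2} = 400$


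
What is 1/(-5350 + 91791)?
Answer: 1/86441 ≈ 1.1569e-5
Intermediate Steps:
1/(-5350 + 91791) = 1/86441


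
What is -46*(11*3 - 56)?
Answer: 1058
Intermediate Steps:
-46*(11*3 - 56) = -46*(33 - 56) = -46*(-23) = 1058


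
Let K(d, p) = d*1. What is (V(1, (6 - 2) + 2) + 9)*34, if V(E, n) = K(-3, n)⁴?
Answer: 3060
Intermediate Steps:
K(d, p) = d
V(E, n) = 81 (V(E, n) = (-3)⁴ = 81)
(V(1, (6 - 2) + 2) + 9)*34 = (81 + 9)*34 = 90*34 = 3060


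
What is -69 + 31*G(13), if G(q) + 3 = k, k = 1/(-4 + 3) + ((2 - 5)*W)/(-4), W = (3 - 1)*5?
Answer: 79/2 ≈ 39.500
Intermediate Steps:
W = 10 (W = 2*5 = 10)
k = 13/2 (k = 1/(-4 + 3) + ((2 - 5)*10)/(-4) = 1/(-1) - 3*10*(-¼) = 1*(-1) - 30*(-¼) = -1 + 15/2 = 13/2 ≈ 6.5000)
G(q) = 7/2 (G(q) = -3 + 13/2 = 7/2)
-69 + 31*G(13) = -69 + 31*(7/2) = -69 + 217/2 = 79/2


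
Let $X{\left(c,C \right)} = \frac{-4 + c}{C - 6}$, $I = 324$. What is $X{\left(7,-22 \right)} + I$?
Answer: $\frac{9069}{28} \approx 323.89$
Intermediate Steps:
$X{\left(c,C \right)} = \frac{-4 + c}{-6 + C}$
$X{\left(7,-22 \right)} + I = \frac{-4 + 7}{-6 - 22} + 324 = \frac{1}{-28} \cdot 3 + 324 = \left(- \frac{1}{28}\right) 3 + 324 = - \frac{3}{28} + 324 = \frac{9069}{28}$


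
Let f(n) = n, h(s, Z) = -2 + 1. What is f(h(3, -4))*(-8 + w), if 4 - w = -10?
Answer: -6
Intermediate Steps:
h(s, Z) = -1
w = 14 (w = 4 - 1*(-10) = 4 + 10 = 14)
f(h(3, -4))*(-8 + w) = -(-8 + 14) = -1*6 = -6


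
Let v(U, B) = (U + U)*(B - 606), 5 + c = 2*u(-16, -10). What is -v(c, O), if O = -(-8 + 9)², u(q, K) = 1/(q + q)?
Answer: -49167/8 ≈ -6145.9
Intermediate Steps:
u(q, K) = 1/(2*q)
c = -81/16 (c = -5 + 2*((½)/(-16)) = -5 + 2*((½)*(-1/16)) = -5 + 2*(-1/32) = -5 - 1/16 = -81/16 ≈ -5.0625)
O = -1 (O = -1*1² = -1*1 = -1)
v(U, B) = 2*U*(-606 + B) (v(U, B) = (2*U)*(-606 + B) = 2*U*(-606 + B))
-v(c, O) = -2*(-81)*(-606 - 1)/16 = -2*(-81)*(-607)/16 = -1*49167/8 = -49167/8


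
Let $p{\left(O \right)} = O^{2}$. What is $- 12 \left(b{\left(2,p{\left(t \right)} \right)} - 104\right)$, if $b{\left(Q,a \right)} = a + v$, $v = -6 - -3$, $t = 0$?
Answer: $1284$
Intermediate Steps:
$v = -3$ ($v = -6 + 3 = -3$)
$b{\left(Q,a \right)} = -3 + a$ ($b{\left(Q,a \right)} = a - 3 = -3 + a$)
$- 12 \left(b{\left(2,p{\left(t \right)} \right)} - 104\right) = - 12 \left(\left(-3 + 0^{2}\right) - 104\right) = - 12 \left(\left(-3 + 0\right) - 104\right) = - 12 \left(-3 - 104\right) = \left(-12\right) \left(-107\right) = 1284$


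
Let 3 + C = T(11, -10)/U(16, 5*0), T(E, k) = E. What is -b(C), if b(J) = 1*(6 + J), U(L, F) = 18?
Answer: -65/18 ≈ -3.6111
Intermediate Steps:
C = -43/18 (C = -3 + 11/18 = -43/18 ≈ -2.3889)
b(J) = 6 + J
-b(C) = -(6 - 43/18) = -1*65/18 = -65/18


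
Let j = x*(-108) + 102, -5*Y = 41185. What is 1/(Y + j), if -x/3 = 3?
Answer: -1/7163 ≈ -0.00013961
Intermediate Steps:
x = -9 (x = -3*3 = -9)
Y = -8237 (Y = -⅕*41185 = -8237)
j = 1074 (j = -9*(-108) + 102 = 972 + 102 = 1074)
1/(Y + j) = 1/(-8237 + 1074) = 1/(-7163) = -1/7163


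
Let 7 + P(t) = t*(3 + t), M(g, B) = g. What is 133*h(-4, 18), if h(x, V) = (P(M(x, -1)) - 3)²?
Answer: 4788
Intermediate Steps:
P(t) = -7 + t*(3 + t)
h(x, V) = (-10 + x² + 3*x)² (h(x, V) = ((-7 + x² + 3*x) - 3)² = (-10 + x² + 3*x)²)
133*h(-4, 18) = 133*(-10 + (-4)² + 3*(-4))² = 133*(-10 + 16 - 12)² = 133*(-6)² = 133*36 = 4788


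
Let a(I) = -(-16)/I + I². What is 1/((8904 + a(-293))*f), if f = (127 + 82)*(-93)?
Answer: -293/539621908881 ≈ -5.4297e-10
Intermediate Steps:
f = -19437 (f = 209*(-93) = -19437)
a(I) = I² + 16/I (a(I) = 16/I + I² = I² + 16/I)
1/((8904 + a(-293))*f) = 1/((8904 + (16 + (-293)³)/(-293))*(-19437)) = -1/19437/(8904 - (16 - 25153757)/293) = -1/19437/(8904 - 1/293*(-25153741)) = -1/19437/(8904 + 25153741/293) = -1/19437/(27762613/293) = (293/27762613)*(-1/19437) = -293/539621908881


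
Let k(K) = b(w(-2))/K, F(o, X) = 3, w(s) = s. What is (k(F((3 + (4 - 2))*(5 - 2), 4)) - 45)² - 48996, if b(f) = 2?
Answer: -423275/9 ≈ -47031.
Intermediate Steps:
k(K) = 2/K
(k(F((3 + (4 - 2))*(5 - 2), 4)) - 45)² - 48996 = (2/3 - 45)² - 48996 = (2*(⅓) - 45)² - 48996 = (⅔ - 45)² - 48996 = (-133/3)² - 48996 = 17689/9 - 48996 = -423275/9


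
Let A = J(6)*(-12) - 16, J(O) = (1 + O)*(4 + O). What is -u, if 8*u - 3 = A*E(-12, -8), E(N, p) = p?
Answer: -6851/8 ≈ -856.38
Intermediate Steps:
A = -856 (A = (4 + 6² + 5*6)*(-12) - 16 = (4 + 36 + 30)*(-12) - 16 = 70*(-12) - 16 = -840 - 16 = -856)
u = 6851/8 (u = 3/8 + (-856*(-8))/8 = 3/8 + (⅛)*6848 = 3/8 + 856 = 6851/8 ≈ 856.38)
-u = -1*6851/8 = -6851/8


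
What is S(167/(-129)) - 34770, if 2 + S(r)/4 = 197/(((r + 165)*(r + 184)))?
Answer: -8655022882684/248865071 ≈ -34778.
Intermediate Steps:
S(r) = -8 + 788/((165 + r)*(184 + r)) (S(r) = -8 + 4*(197/(((r + 165)*(r + 184)))) = -8 + 4*(197/(((165 + r)*(184 + r)))) = -8 + 4*(197*(1/((165 + r)*(184 + r)))) = -8 + 4*(197/((165 + r)*(184 + r))) = -8 + 788/((165 + r)*(184 + r)))
S(167/(-129)) - 34770 = 4*(-60523 - 116566/(-129) - 2*(167/(-129))²)/(30360 + (167/(-129))² + 349*(167/(-129))) - 34770 = 4*(-60523 - 116566*(-1)/129 - 2*(167*(-1/129))²)/(30360 + (167*(-1/129))² + 349*(167*(-1/129))) - 34770 = 4*(-60523 - 698*(-167/129) - 2*(-167/129)²)/(30360 + (-167/129)² + 349*(-167/129)) - 34770 = 4*(-60523 + 116566/129 - 2*27889/16641)/(30360 + 27889/16641 - 58283/129) - 34770 = 4*(-60523 + 116566/129 - 55778/16641)/(497730142/16641) - 34770 = 4*(16641/497730142)*(-992182007/16641) - 34770 = -1984364014/248865071 - 34770 = -8655022882684/248865071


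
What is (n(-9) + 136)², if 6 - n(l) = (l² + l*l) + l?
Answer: 121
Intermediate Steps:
n(l) = 6 - l - 2*l² (n(l) = 6 - ((l² + l*l) + l) = 6 - ((l² + l²) + l) = 6 - (2*l² + l) = 6 - (l + 2*l²) = 6 + (-l - 2*l²) = 6 - l - 2*l²)
(n(-9) + 136)² = ((6 - 1*(-9) - 2*(-9)²) + 136)² = ((6 + 9 - 2*81) + 136)² = ((6 + 9 - 162) + 136)² = (-147 + 136)² = (-11)² = 121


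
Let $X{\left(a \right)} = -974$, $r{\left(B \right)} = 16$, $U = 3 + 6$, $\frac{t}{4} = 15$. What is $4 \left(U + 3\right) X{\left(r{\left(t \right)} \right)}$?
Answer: $-46752$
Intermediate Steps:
$t = 60$ ($t = 4 \cdot 15 = 60$)
$U = 9$
$4 \left(U + 3\right) X{\left(r{\left(t \right)} \right)} = 4 \left(9 + 3\right) \left(-974\right) = 4 \cdot 12 \left(-974\right) = 48 \left(-974\right) = -46752$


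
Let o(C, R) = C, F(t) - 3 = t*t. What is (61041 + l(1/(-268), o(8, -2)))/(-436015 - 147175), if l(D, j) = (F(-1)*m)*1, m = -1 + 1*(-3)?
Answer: -12205/116638 ≈ -0.10464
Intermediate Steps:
F(t) = 3 + t² (F(t) = 3 + t*t = 3 + t²)
m = -4 (m = -1 - 3 = -4)
l(D, j) = -16 (l(D, j) = ((3 + (-1)²)*(-4))*1 = ((3 + 1)*(-4))*1 = (4*(-4))*1 = -16*1 = -16)
(61041 + l(1/(-268), o(8, -2)))/(-436015 - 147175) = (61041 - 16)/(-436015 - 147175) = 61025/(-583190) = 61025*(-1/583190) = -12205/116638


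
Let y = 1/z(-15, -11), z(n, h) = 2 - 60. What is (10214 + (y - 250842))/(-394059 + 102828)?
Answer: 13956425/16891398 ≈ 0.82624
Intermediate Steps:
z(n, h) = -58
y = -1/58 (y = 1/(-58) = -1/58 ≈ -0.017241)
(10214 + (y - 250842))/(-394059 + 102828) = (10214 + (-1/58 - 250842))/(-394059 + 102828) = (10214 - 14548837/58)/(-291231) = -13956425/58*(-1/291231) = 13956425/16891398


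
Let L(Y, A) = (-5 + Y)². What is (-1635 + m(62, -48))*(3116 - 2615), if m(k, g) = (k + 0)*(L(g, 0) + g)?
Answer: 84943047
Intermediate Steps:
m(k, g) = k*(g + (-5 + g)²) (m(k, g) = (k + 0)*((-5 + g)² + g) = k*(g + (-5 + g)²))
(-1635 + m(62, -48))*(3116 - 2615) = (-1635 + 62*(-48 + (-5 - 48)²))*(3116 - 2615) = (-1635 + 62*(-48 + (-53)²))*501 = (-1635 + 62*(-48 + 2809))*501 = (-1635 + 62*2761)*501 = (-1635 + 171182)*501 = 169547*501 = 84943047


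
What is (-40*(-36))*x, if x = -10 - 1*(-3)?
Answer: -10080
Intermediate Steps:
x = -7 (x = -10 + 3 = -7)
(-40*(-36))*x = -40*(-36)*(-7) = 1440*(-7) = -10080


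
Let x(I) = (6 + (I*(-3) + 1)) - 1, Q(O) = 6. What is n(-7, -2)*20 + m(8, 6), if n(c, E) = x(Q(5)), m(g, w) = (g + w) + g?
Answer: -218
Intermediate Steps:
m(g, w) = w + 2*g
x(I) = 6 - 3*I (x(I) = (6 + (-3*I + 1)) - 1 = (6 + (1 - 3*I)) - 1 = (7 - 3*I) - 1 = 6 - 3*I)
n(c, E) = -12 (n(c, E) = 6 - 3*6 = 6 - 18 = -12)
n(-7, -2)*20 + m(8, 6) = -12*20 + (6 + 2*8) = -240 + (6 + 16) = -240 + 22 = -218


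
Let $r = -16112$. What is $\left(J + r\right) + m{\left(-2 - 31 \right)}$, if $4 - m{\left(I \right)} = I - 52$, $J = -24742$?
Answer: $-40765$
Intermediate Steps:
$m{\left(I \right)} = 56 - I$ ($m{\left(I \right)} = 4 - \left(I - 52\right) = 4 - \left(-52 + I\right) = 56 - I$)
$\left(J + r\right) + m{\left(-2 - 31 \right)} = \left(-24742 - 16112\right) + \left(56 - \left(-2 - 31\right)\right) = -40854 + \left(56 - \left(-2 - 31\right)\right) = -40854 + \left(56 - -33\right) = -40854 + \left(56 + 33\right) = -40854 + 89 = -40765$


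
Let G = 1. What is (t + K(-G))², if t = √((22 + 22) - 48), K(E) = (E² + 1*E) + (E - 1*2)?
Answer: 5 - 12*I ≈ 5.0 - 12.0*I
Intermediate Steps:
K(E) = -2 + E² + 2*E (K(E) = (E² + E) + (E - 2) = (E + E²) + (-2 + E) = -2 + E² + 2*E)
t = 2*I (t = √(44 - 48) = √(-4) = 2*I ≈ 2.0*I)
(t + K(-G))² = (2*I + (-2 + (-1*1)² + 2*(-1*1)))² = (2*I + (-2 + (-1)² + 2*(-1)))² = (2*I + (-2 + 1 - 2))² = (2*I - 3)² = (-3 + 2*I)²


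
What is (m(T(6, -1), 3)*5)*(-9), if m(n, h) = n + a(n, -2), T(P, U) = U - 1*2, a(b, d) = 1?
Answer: 90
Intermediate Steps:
T(P, U) = -2 + U (T(P, U) = U - 2 = -2 + U)
m(n, h) = 1 + n (m(n, h) = n + 1 = 1 + n)
(m(T(6, -1), 3)*5)*(-9) = ((1 + (-2 - 1))*5)*(-9) = ((1 - 3)*5)*(-9) = -2*5*(-9) = -10*(-9) = 90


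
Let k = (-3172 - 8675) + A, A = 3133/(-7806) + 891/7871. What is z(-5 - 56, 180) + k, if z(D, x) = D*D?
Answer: -499287481973/61441026 ≈ -8126.3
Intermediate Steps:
A = -17704697/61441026 (A = 3133*(-1/7806) + 891*(1/7871) = -3133/7806 + 891/7871 = -17704697/61441026 ≈ -0.28816)
z(D, x) = D**2
k = -727909539719/61441026 (k = (-3172 - 8675) - 17704697/61441026 = -11847 - 17704697/61441026 = -727909539719/61441026 ≈ -11847.)
z(-5 - 56, 180) + k = (-5 - 56)**2 - 727909539719/61441026 = (-61)**2 - 727909539719/61441026 = 3721 - 727909539719/61441026 = -499287481973/61441026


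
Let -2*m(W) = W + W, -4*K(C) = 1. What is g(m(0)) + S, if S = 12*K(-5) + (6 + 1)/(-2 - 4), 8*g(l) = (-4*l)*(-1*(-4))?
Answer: -25/6 ≈ -4.1667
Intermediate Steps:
K(C) = -¼ (K(C) = -¼*1 = -¼)
m(W) = -W (m(W) = -(W + W)/2 = -W)
g(l) = -2*l (g(l) = ((-4*l)*(-1*(-4)))/8 = (-4*l*4)/8 = (-16*l)/8 = -2*l)
S = -25/6 (S = 12*(-¼) + (6 + 1)/(-2 - 4) = -3 + 7/(-6) = -3 + 7*(-⅙) = -3 - 7/6 = -25/6 ≈ -4.1667)
g(m(0)) + S = -(-2)*0 - 25/6 = -2*0 - 25/6 = 0 - 25/6 = -25/6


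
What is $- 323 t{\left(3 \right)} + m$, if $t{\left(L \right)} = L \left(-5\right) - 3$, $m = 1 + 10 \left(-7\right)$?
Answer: $5745$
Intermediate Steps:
$m = -69$ ($m = 1 - 70 = -69$)
$t{\left(L \right)} = -3 - 5 L$ ($t{\left(L \right)} = - 5 L - 3 = -3 - 5 L$)
$- 323 t{\left(3 \right)} + m = - 323 \left(-3 - 15\right) - 69 = \left(-323\right) \left(-18\right) - 69 = 5814 - 69 = 5745$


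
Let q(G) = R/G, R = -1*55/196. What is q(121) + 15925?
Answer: 34334295/2156 ≈ 15925.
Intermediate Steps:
R = -55/196 (R = -55*1/196 = -55/196 ≈ -0.28061)
q(G) = -55/(196*G)
q(121) + 15925 = -55/196/121 + 15925 = -55/196*1/121 + 15925 = -5/2156 + 15925 = 34334295/2156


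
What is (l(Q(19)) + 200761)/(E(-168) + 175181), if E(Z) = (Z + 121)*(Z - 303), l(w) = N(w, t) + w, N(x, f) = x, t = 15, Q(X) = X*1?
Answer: 200799/197318 ≈ 1.0176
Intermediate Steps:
Q(X) = X
l(w) = 2*w (l(w) = w + w = 2*w)
E(Z) = (-303 + Z)*(121 + Z) (E(Z) = (121 + Z)*(-303 + Z) = (-303 + Z)*(121 + Z))
(l(Q(19)) + 200761)/(E(-168) + 175181) = (2*19 + 200761)/((-36663 + (-168)² - 182*(-168)) + 175181) = (38 + 200761)/((-36663 + 28224 + 30576) + 175181) = 200799/(22137 + 175181) = 200799/197318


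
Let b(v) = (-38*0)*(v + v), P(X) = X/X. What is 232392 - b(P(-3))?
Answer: 232392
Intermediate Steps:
P(X) = 1
b(v) = 0 (b(v) = 0*(2*v) = 0)
232392 - b(P(-3)) = 232392 - 1*0 = 232392 + 0 = 232392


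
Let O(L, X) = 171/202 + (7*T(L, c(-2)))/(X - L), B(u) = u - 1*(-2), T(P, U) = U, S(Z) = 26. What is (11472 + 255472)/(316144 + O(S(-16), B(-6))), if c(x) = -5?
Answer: 40442016/47896121 ≈ 0.84437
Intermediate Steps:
B(u) = 2 + u (B(u) = u + 2 = 2 + u)
O(L, X) = 171/202 - 35/(X - L) (O(L, X) = 171/202 + (7*(-5))/(X - L) = 171*(1/202) - 35/(X - L) = 171/202 - 35/(X - L))
(11472 + 255472)/(316144 + O(S(-16), B(-6))) = (11472 + 255472)/(316144 + (7070 - 171*(2 - 6) + 171*26)/(202*(26 - (2 - 6)))) = 266944/(316144 + (7070 - 171*(-4) + 4446)/(202*(26 - 1*(-4)))) = 266944/(316144 + (7070 + 684 + 4446)/(202*(26 + 4))) = 266944/(316144 + (1/202)*12200/30) = 266944/(316144 + (1/202)*(1/30)*12200) = 266944/(316144 + 610/303) = 266944/(95792242/303) = 266944*(303/95792242) = 40442016/47896121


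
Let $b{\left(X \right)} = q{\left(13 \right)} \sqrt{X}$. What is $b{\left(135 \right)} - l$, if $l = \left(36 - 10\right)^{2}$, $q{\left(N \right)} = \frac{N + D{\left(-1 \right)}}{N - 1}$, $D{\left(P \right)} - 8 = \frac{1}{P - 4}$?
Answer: $-676 + \frac{26 \sqrt{15}}{5} \approx -655.86$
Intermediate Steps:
$D{\left(P \right)} = 8 + \frac{1}{-4 + P}$ ($D{\left(P \right)} = 8 + \frac{1}{P - 4} = 8 + \frac{1}{-4 + P}$)
$q{\left(N \right)} = \frac{\frac{39}{5} + N}{-1 + N}$ ($q{\left(N \right)} = \frac{N + \frac{-31 + 8 \left(-1\right)}{-4 - 1}}{N - 1} = \frac{N + \frac{-31 - 8}{-5}}{-1 + N} = \frac{N - - \frac{39}{5}}{-1 + N} = \frac{N + \frac{39}{5}}{-1 + N} = \frac{\frac{39}{5} + N}{-1 + N}$)
$b{\left(X \right)} = \frac{26 \sqrt{X}}{15}$ ($b{\left(X \right)} = \frac{\frac{39}{5} + 13}{-1 + 13} \sqrt{X} = \frac{1}{12} \cdot \frac{104}{5} \sqrt{X} = \frac{26 \sqrt{X}}{15}$)
$l = 676$ ($l = 26^{2} = 676$)
$b{\left(135 \right)} - l = \frac{26 \sqrt{135}}{15} - 676 = \frac{26 \cdot 3 \sqrt{15}}{15} - 676 = \frac{26 \sqrt{15}}{5} - 676 = -676 + \frac{26 \sqrt{15}}{5}$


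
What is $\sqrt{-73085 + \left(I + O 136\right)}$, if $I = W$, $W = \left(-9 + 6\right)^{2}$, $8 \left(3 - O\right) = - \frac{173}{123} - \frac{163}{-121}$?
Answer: $\frac{4 i \sqrt{8314052898}}{1353} \approx 269.57 i$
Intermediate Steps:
$O = \frac{89519}{29766}$ ($O = 3 - \frac{- \frac{173}{123} - \frac{163}{-121}}{8} = 3 - \frac{\left(-173\right) \frac{1}{123} - - \frac{163}{121}}{8} = 3 - \frac{- \frac{173}{123} + \frac{163}{121}}{8} = 3 - - \frac{221}{29766} = 3 + \frac{221}{29766} = \frac{89519}{29766} \approx 3.0074$)
$W = 9$ ($W = \left(-3\right)^{2} = 9$)
$I = 9$
$\sqrt{-73085 + \left(I + O 136\right)} = \sqrt{-73085 + \left(9 + \frac{89519}{29766} \cdot 136\right)} = \sqrt{-73085 + \left(9 + \frac{6087292}{14883}\right)} = \sqrt{-73085 + \frac{6221239}{14883}} = \sqrt{- \frac{1081502816}{14883}} = \frac{4 i \sqrt{8314052898}}{1353}$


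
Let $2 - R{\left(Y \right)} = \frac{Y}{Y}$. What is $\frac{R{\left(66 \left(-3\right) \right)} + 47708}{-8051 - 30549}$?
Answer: $- \frac{47709}{38600} \approx -1.236$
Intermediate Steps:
$R{\left(Y \right)} = 1$ ($R{\left(Y \right)} = 2 - \frac{Y}{Y} = 2 - 1 = 1$)
$\frac{R{\left(66 \left(-3\right) \right)} + 47708}{-8051 - 30549} = \frac{1 + 47708}{-8051 - 30549} = \frac{47709}{-38600} = 47709 \left(- \frac{1}{38600}\right) = - \frac{47709}{38600}$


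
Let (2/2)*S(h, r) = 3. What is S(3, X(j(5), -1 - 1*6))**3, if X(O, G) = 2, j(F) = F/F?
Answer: 27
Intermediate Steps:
j(F) = 1
S(h, r) = 3
S(3, X(j(5), -1 - 1*6))**3 = 3**3 = 27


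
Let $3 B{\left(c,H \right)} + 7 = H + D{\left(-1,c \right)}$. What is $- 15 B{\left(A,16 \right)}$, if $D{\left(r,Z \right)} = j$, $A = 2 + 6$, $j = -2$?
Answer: $-35$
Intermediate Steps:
$A = 8$
$D{\left(r,Z \right)} = -2$
$B{\left(c,H \right)} = -3 + \frac{H}{3}$ ($B{\left(c,H \right)} = - \frac{7}{3} + \frac{H - 2}{3} = - \frac{7}{3} + \frac{-2 + H}{3} = - \frac{7}{3} + \left(- \frac{2}{3} + \frac{H}{3}\right) = -3 + \frac{H}{3}$)
$- 15 B{\left(A,16 \right)} = - 15 \left(-3 + \frac{1}{3} \cdot 16\right) = - 15 \left(-3 + \frac{16}{3}\right) = \left(-15\right) \frac{7}{3} = -35$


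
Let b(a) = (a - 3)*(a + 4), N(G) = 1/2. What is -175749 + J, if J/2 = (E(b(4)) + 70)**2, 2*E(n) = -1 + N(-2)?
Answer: -1328151/8 ≈ -1.6602e+5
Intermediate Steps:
N(G) = 1/2
b(a) = (-3 + a)*(4 + a)
E(n) = -1/4 (E(n) = (-1 + 1/2)/2 = (1/2)*(-1/2) = -1/4)
J = 77841/8 (J = 2*(-1/4 + 70)**2 = 2*(279/4)**2 = 2*(77841/16) = 77841/8 ≈ 9730.1)
-175749 + J = -175749 + 77841/8 = -1328151/8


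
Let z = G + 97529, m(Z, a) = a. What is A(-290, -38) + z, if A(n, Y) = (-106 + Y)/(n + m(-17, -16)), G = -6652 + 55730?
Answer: 2492327/17 ≈ 1.4661e+5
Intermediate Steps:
G = 49078
A(n, Y) = (-106 + Y)/(-16 + n) (A(n, Y) = (-106 + Y)/(n - 16) = (-106 + Y)/(-16 + n))
z = 146607 (z = 49078 + 97529 = 146607)
A(-290, -38) + z = (-106 - 38)/(-16 - 290) + 146607 = -144/(-306) + 146607 = -1/306*(-144) + 146607 = 8/17 + 146607 = 2492327/17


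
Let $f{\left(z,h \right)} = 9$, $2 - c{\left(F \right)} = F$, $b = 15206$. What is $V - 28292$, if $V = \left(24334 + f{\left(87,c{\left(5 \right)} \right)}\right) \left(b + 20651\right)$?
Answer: $872838659$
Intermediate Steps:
$c{\left(F \right)} = 2 - F$
$V = 872866951$ ($V = \left(24334 + 9\right) \left(15206 + 20651\right) = 24343 \cdot 35857 = 872866951$)
$V - 28292 = 872866951 - 28292 = 872838659$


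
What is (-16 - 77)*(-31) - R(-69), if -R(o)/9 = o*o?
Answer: 45732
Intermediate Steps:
R(o) = -9*o² (R(o) = -9*o*o = -9*o²)
(-16 - 77)*(-31) - R(-69) = (-16 - 77)*(-31) - (-9)*(-69)² = -93*(-31) - (-9)*4761 = 2883 - 1*(-42849) = 2883 + 42849 = 45732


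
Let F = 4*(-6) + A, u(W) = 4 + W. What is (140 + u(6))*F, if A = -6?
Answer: -4500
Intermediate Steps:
F = -30 (F = 4*(-6) - 6 = -24 - 6 = -30)
(140 + u(6))*F = (140 + (4 + 6))*(-30) = (140 + 10)*(-30) = 150*(-30) = -4500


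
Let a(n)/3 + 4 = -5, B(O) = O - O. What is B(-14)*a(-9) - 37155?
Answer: -37155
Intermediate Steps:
B(O) = 0
a(n) = -27 (a(n) = -12 + 3*(-5) = -12 - 15 = -27)
B(-14)*a(-9) - 37155 = 0*(-27) - 37155 = 0 - 37155 = -37155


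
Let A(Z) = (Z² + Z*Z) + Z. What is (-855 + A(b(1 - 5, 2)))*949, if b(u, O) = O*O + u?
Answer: -811395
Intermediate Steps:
b(u, O) = u + O² (b(u, O) = O² + u = u + O²)
A(Z) = Z + 2*Z² (A(Z) = (Z² + Z²) + Z = 2*Z² + Z = Z + 2*Z²)
(-855 + A(b(1 - 5, 2)))*949 = (-855 + ((1 - 5) + 2²)*(1 + 2*((1 - 5) + 2²)))*949 = (-855 + (-4 + 4)*(1 + 2*(-4 + 4)))*949 = (-855 + 0*(1 + 2*0))*949 = (-855 + 0*(1 + 0))*949 = (-855 + 0*1)*949 = (-855 + 0)*949 = -855*949 = -811395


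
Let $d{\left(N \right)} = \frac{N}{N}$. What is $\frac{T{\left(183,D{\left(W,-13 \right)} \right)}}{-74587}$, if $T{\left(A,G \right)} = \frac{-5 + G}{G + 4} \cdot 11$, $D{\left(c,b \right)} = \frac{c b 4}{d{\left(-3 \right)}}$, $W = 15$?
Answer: $- \frac{8635}{57879512} \approx -0.00014919$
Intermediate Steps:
$d{\left(N \right)} = 1$
$D{\left(c,b \right)} = 4 b c$ ($D{\left(c,b \right)} = \frac{c b 4}{1} = b c 4 \cdot 1 = 4 b c 1 = 4 b c$)
$T{\left(A,G \right)} = \frac{11 \left(-5 + G\right)}{4 + G}$ ($T{\left(A,G \right)} = \frac{-5 + G}{4 + G} 11 = \frac{11 \left(-5 + G\right)}{4 + G}$)
$\frac{T{\left(183,D{\left(W,-13 \right)} \right)}}{-74587} = \frac{11 \frac{1}{4 + 4 \left(-13\right) 15} \left(-5 + 4 \left(-13\right) 15\right)}{-74587} = \frac{11 \left(-5 - 780\right)}{4 - 780} \left(- \frac{1}{74587}\right) = 11 \frac{1}{-776} \left(-785\right) \left(- \frac{1}{74587}\right) = 11 \left(- \frac{1}{776}\right) \left(-785\right) \left(- \frac{1}{74587}\right) = \frac{8635}{776} \left(- \frac{1}{74587}\right) = - \frac{8635}{57879512}$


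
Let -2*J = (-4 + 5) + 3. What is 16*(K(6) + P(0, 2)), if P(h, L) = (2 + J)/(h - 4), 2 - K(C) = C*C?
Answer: -544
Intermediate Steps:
K(C) = 2 - C² (K(C) = 2 - C*C = 2 - C²)
J = -2 (J = -((-4 + 5) + 3)/2 = -(1 + 3)/2 = -½*4 = -2)
P(h, L) = 0 (P(h, L) = (2 - 2)/(h - 4) = 0/(-4 + h) = 0)
16*(K(6) + P(0, 2)) = 16*((2 - 1*6²) + 0) = 16*((2 - 1*36) + 0) = 16*((2 - 36) + 0) = 16*(-34 + 0) = 16*(-34) = -544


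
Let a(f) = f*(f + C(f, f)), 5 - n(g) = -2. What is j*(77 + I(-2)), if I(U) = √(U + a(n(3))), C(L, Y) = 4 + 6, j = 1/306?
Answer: 77/306 + √13/102 ≈ 0.28698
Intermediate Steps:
n(g) = 7 (n(g) = 5 - 1*(-2) = 5 + 2 = 7)
j = 1/306 ≈ 0.0032680
C(L, Y) = 10
a(f) = f*(10 + f) (a(f) = f*(f + 10) = f*(10 + f))
I(U) = √(119 + U) (I(U) = √(U + 7*(10 + 7)) = √(U + 7*17) = √(U + 119) = √(119 + U))
j*(77 + I(-2)) = (77 + √(119 - 2))/306 = (77 + √117)/306 = (77 + 3*√13)/306 = 77/306 + √13/102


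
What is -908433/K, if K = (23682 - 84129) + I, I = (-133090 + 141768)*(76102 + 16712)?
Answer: -100937/89486605 ≈ -0.0011280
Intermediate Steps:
I = 805439892 (I = 8678*92814 = 805439892)
K = 805379445 (K = (23682 - 84129) + 805439892 = -60447 + 805439892 = 805379445)
-908433/K = -908433/805379445 = -908433*1/805379445 = -100937/89486605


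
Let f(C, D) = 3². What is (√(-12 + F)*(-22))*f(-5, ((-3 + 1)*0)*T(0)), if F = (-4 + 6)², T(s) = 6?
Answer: -396*I*√2 ≈ -560.03*I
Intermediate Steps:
F = 4 (F = 2² = 4)
f(C, D) = 9
(√(-12 + F)*(-22))*f(-5, ((-3 + 1)*0)*T(0)) = (√(-12 + 4)*(-22))*9 = (√(-8)*(-22))*9 = ((2*I*√2)*(-22))*9 = -44*I*√2*9 = -396*I*√2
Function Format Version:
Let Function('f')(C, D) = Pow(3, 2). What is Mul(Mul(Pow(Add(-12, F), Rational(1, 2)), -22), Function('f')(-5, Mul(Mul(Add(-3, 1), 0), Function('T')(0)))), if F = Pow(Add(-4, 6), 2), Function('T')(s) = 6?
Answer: Mul(-396, I, Pow(2, Rational(1, 2))) ≈ Mul(-560.03, I)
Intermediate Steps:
F = 4 (F = Pow(2, 2) = 4)
Function('f')(C, D) = 9
Mul(Mul(Pow(Add(-12, F), Rational(1, 2)), -22), Function('f')(-5, Mul(Mul(Add(-3, 1), 0), Function('T')(0)))) = Mul(Mul(Pow(Add(-12, 4), Rational(1, 2)), -22), 9) = Mul(Mul(Pow(-8, Rational(1, 2)), -22), 9) = Mul(Mul(Mul(2, I, Pow(2, Rational(1, 2))), -22), 9) = Mul(Mul(-44, I, Pow(2, Rational(1, 2))), 9) = Mul(-396, I, Pow(2, Rational(1, 2)))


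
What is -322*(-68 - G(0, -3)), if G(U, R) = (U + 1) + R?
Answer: 21252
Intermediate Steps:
G(U, R) = 1 + R + U (G(U, R) = (1 + U) + R = 1 + R + U)
-322*(-68 - G(0, -3)) = -322*(-68 - (1 - 3 + 0)) = -322*(-68 - 1*(-2)) = -322*(-68 + 2) = -322*(-66) = 21252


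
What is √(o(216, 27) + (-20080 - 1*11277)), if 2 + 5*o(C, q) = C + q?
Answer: 8*I*√12230/5 ≈ 176.94*I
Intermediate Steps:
o(C, q) = -⅖ + C/5 + q/5 (o(C, q) = -⅖ + (C + q)/5 = -⅖ + (C/5 + q/5) = -⅖ + C/5 + q/5)
√(o(216, 27) + (-20080 - 1*11277)) = √((-⅖ + (⅕)*216 + (⅕)*27) + (-20080 - 1*11277)) = √((-⅖ + 216/5 + 27/5) + (-20080 - 11277)) = √(241/5 - 31357) = √(-156544/5) = 8*I*√12230/5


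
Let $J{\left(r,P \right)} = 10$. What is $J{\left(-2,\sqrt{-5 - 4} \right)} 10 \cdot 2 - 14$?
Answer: $186$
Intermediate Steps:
$J{\left(-2,\sqrt{-5 - 4} \right)} 10 \cdot 2 - 14 = 10 \cdot 10 \cdot 2 - 14 = 10 \cdot 20 - 14 = 200 - 14 = 186$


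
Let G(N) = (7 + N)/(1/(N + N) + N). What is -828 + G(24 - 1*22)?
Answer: -824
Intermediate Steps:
G(N) = (7 + N)/(N + 1/(2*N)) (G(N) = (7 + N)/(1/(2*N) + N) = (7 + N)/(N + 1/(2*N)))
-828 + G(24 - 1*22) = -828 + 2*(24 - 1*22)*(7 + (24 - 1*22))/(1 + 2*(24 - 1*22)**2) = -828 + 2*(24 - 22)*(7 + (24 - 22))/(1 + 2*(24 - 22)**2) = -828 + 2*2*(7 + 2)/(1 + 2*2**2) = -828 + 2*2*9/(1 + 2*4) = -828 + 2*2*9/(1 + 8) = -828 + 2*2*9/9 = -828 + 2*2*(1/9)*9 = -828 + 4 = -824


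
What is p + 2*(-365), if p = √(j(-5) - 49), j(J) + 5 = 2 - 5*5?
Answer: -730 + I*√77 ≈ -730.0 + 8.775*I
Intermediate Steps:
j(J) = -28 (j(J) = -5 + (2 - 5*5) = -5 + (2 - 25) = -5 - 23 = -28)
p = I*√77 (p = √(-28 - 49) = √(-77) = I*√77 ≈ 8.775*I)
p + 2*(-365) = I*√77 + 2*(-365) = I*√77 - 730 = -730 + I*√77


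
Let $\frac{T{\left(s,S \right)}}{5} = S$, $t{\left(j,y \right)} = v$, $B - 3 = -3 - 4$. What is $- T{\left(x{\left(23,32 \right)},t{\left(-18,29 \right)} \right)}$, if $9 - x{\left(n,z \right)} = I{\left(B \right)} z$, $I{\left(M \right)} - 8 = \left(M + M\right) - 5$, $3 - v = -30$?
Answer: $-165$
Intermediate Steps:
$B = -4$ ($B = 3 - 7 = -4$)
$v = 33$ ($v = 3 - -30 = 3 + 30 = 33$)
$t{\left(j,y \right)} = 33$
$I{\left(M \right)} = 3 + 2 M$ ($I{\left(M \right)} = 8 + \left(\left(M + M\right) - 5\right) = 8 + \left(2 M - 5\right) = 8 + \left(-5 + 2 M\right) = 3 + 2 M$)
$x{\left(n,z \right)} = 9 + 5 z$ ($x{\left(n,z \right)} = 9 - \left(3 + 2 \left(-4\right)\right) z = 9 - \left(3 - 8\right) z = 9 - - 5 z = 9 + 5 z$)
$T{\left(s,S \right)} = 5 S$
$- T{\left(x{\left(23,32 \right)},t{\left(-18,29 \right)} \right)} = - 5 \cdot 33 = \left(-1\right) 165 = -165$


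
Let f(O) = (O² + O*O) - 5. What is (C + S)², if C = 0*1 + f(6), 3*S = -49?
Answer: 23104/9 ≈ 2567.1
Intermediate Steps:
S = -49/3 (S = (⅓)*(-49) = -49/3 ≈ -16.333)
f(O) = -5 + 2*O² (f(O) = (O² + O²) - 5 = 2*O² - 5 = -5 + 2*O²)
C = 67 (C = 0*1 + (-5 + 2*6²) = 0 + (-5 + 2*36) = 0 + (-5 + 72) = 0 + 67 = 67)
(C + S)² = (67 - 49/3)² = (152/3)² = 23104/9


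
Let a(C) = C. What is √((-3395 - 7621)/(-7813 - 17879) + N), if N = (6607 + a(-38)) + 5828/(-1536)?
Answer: 13*√410304053274/102768 ≈ 81.029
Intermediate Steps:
N = 2521039/384 (N = (6607 - 38) + 5828/(-1536) = 6569 + 5828*(-1/1536) = 6569 - 1457/384 = 2521039/384 ≈ 6565.2)
√((-3395 - 7621)/(-7813 - 17879) + N) = √((-3395 - 7621)/(-7813 - 17879) + 2521039/384) = √(-11016/(-25692) + 2521039/384) = √(-11016*(-1/25692) + 2521039/384) = √(918/2141 + 2521039/384) = √(5397897011/822144) = 13*√410304053274/102768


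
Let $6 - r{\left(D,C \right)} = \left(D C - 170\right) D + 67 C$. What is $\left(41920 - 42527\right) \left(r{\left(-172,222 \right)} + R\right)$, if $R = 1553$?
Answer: $4012393221$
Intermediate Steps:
$r{\left(D,C \right)} = 6 - 67 C - D \left(-170 + C D\right)$ ($r{\left(D,C \right)} = 6 - \left(\left(D C - 170\right) D + 67 C\right) = 6 - \left(\left(C D - 170\right) D + 67 C\right) = 6 - \left(\left(-170 + C D\right) D + 67 C\right) = 6 - \left(D \left(-170 + C D\right) + 67 C\right) = 6 - \left(67 C + D \left(-170 + C D\right)\right) = 6 - 67 C - D \left(-170 + C D\right)$)
$\left(41920 - 42527\right) \left(r{\left(-172,222 \right)} + R\right) = \left(41920 - 42527\right) \left(\left(6 - 14874 + 170 \left(-172\right) - 222 \left(-172\right)^{2}\right) + 1553\right) = - 607 \left(\left(6 - 14874 - 29240 - 222 \cdot 29584\right) + 1553\right) = - 607 \left(\left(6 - 14874 - 29240 - 6567648\right) + 1553\right) = - 607 \left(-6611756 + 1553\right) = \left(-607\right) \left(-6610203\right) = 4012393221$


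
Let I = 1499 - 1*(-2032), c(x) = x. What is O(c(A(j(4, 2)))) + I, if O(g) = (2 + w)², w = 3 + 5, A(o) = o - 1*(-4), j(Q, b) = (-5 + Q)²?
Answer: 3631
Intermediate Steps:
A(o) = 4 + o (A(o) = o + 4 = 4 + o)
w = 8
O(g) = 100 (O(g) = (2 + 8)² = 10² = 100)
I = 3531 (I = 1499 + 2032 = 3531)
O(c(A(j(4, 2)))) + I = 100 + 3531 = 3631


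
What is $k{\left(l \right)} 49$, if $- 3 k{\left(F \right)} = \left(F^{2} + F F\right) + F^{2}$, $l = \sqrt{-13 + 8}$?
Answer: $245$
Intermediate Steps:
$l = i \sqrt{5}$ ($l = \sqrt{-5} = i \sqrt{5} \approx 2.2361 i$)
$k{\left(F \right)} = - F^{2}$ ($k{\left(F \right)} = - \frac{\left(F^{2} + F F\right) + F^{2}}{3} = - \frac{\left(F^{2} + F^{2}\right) + F^{2}}{3} = - \frac{2 F^{2} + F^{2}}{3} = - \frac{3 F^{2}}{3} = - F^{2}$)
$k{\left(l \right)} 49 = - \left(i \sqrt{5}\right)^{2} \cdot 49 = \left(-1\right) \left(-5\right) 49 = 5 \cdot 49 = 245$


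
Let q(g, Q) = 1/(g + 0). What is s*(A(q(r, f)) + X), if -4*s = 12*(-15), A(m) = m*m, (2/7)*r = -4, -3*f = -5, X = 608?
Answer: 5362605/196 ≈ 27360.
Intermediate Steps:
f = 5/3 (f = -⅓*(-5) = 5/3 ≈ 1.6667)
r = -14 (r = (7/2)*(-4) = -14)
q(g, Q) = 1/g
A(m) = m²
s = 45 (s = -3*(-15) = -¼*(-180) = 45)
s*(A(q(r, f)) + X) = 45*((1/(-14))² + 608) = 45*((-1/14)² + 608) = 45*(1/196 + 608) = 45*(119169/196) = 5362605/196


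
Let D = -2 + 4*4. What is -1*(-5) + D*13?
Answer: 187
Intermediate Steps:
D = 14 (D = -2 + 16 = 14)
-1*(-5) + D*13 = -1*(-5) + 14*13 = 5 + 182 = 187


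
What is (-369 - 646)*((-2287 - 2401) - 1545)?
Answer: 6326495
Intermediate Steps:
(-369 - 646)*((-2287 - 2401) - 1545) = -1015*(-4688 - 1545) = -1015*(-6233) = 6326495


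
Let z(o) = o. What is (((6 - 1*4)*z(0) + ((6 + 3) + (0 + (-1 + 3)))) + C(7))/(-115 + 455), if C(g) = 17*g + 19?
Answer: 149/340 ≈ 0.43824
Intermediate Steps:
C(g) = 19 + 17*g
(((6 - 1*4)*z(0) + ((6 + 3) + (0 + (-1 + 3)))) + C(7))/(-115 + 455) = (((6 - 1*4)*0 + ((6 + 3) + (0 + (-1 + 3)))) + (19 + 17*7))/(-115 + 455) = (((6 - 4)*0 + (9 + (0 + 2))) + (19 + 119))/340 = ((2*0 + (9 + 2)) + 138)*(1/340) = ((0 + 11) + 138)*(1/340) = (11 + 138)*(1/340) = 149*(1/340) = 149/340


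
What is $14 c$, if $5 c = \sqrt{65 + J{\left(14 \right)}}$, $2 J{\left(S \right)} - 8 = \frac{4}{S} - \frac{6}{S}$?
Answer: $\frac{\sqrt{13510}}{5} \approx 23.247$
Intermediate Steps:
$J{\left(S \right)} = 4 - \frac{1}{S}$ ($J{\left(S \right)} = 4 + \frac{\frac{4}{S} - \frac{6}{S}}{2} = 4 + \frac{\left(-2\right) \frac{1}{S}}{2} = 4 - \frac{1}{S}$)
$c = \frac{\sqrt{13510}}{70}$ ($c = \frac{\sqrt{65 + \left(4 - \frac{1}{14}\right)}}{5} = \frac{\sqrt{65 + \frac{55}{14}}}{5} = \frac{\sqrt{\frac{965}{14}}}{5} = \frac{\frac{1}{14} \sqrt{13510}}{5} = \frac{\sqrt{13510}}{70} \approx 1.6605$)
$14 c = 14 \frac{\sqrt{13510}}{70} = \frac{\sqrt{13510}}{5}$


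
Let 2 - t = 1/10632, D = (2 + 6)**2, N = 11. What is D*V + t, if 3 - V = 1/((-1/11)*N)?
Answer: 2743055/10632 ≈ 258.00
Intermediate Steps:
D = 64 (D = 8**2 = 64)
t = 21263/10632 (t = 2 - 1/10632 = 21263/10632 ≈ 1.9999)
V = 4 (V = 3 - 1/(-1/11*11) = 3 - 1/(-1*1/11*11) = 3 - 1/((-1/11*11)) = 3 - 1/(-1) = 3 - 1*(-1) = 3 + 1 = 4)
D*V + t = 64*4 + 21263/10632 = 256 + 21263/10632 = 2743055/10632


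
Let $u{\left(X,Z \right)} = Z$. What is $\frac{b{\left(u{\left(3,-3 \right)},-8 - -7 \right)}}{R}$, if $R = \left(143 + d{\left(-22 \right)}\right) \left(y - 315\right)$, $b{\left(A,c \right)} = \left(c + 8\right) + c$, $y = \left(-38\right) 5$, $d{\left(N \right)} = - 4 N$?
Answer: $- \frac{2}{38885} \approx -5.1434 \cdot 10^{-5}$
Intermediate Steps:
$y = -190$
$b{\left(A,c \right)} = 8 + 2 c$ ($b{\left(A,c \right)} = \left(8 + c\right) + c = 8 + 2 c$)
$R = -116655$ ($R = \left(143 - -88\right) \left(-190 - 315\right) = \left(143 + 88\right) \left(-505\right) = 231 \left(-505\right) = -116655$)
$\frac{b{\left(u{\left(3,-3 \right)},-8 - -7 \right)}}{R} = \frac{8 + 2 \left(-8 - -7\right)}{-116655} = \left(8 + 2 \left(-8 + 7\right)\right) \left(- \frac{1}{116655}\right) = \left(8 + 2 \left(-1\right)\right) \left(- \frac{1}{116655}\right) = \left(8 - 2\right) \left(- \frac{1}{116655}\right) = 6 \left(- \frac{1}{116655}\right) = - \frac{2}{38885}$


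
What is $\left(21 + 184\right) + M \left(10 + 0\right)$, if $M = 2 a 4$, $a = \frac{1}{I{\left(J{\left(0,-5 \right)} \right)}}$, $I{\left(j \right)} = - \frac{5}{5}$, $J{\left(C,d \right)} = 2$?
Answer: $125$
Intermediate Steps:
$I{\left(j \right)} = -1$ ($I{\left(j \right)} = \left(-5\right) \frac{1}{5} = -1$)
$a = -1$ ($a = \frac{1}{-1} = -1$)
$M = -8$ ($M = 2 \left(-1\right) 4 = \left(-2\right) 4 = -8$)
$\left(21 + 184\right) + M \left(10 + 0\right) = \left(21 + 184\right) - 8 \left(10 + 0\right) = 205 - 80 = 125$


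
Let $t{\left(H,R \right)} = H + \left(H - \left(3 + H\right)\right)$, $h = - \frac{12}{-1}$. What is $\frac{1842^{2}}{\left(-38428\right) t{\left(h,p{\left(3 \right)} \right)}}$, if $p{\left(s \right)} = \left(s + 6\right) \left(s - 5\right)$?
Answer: $- \frac{94249}{9607} \approx -9.8105$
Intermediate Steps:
$h = 12$ ($h = \left(-12\right) \left(-1\right) = 12$)
$p{\left(s \right)} = \left(-5 + s\right) \left(6 + s\right)$ ($p{\left(s \right)} = \left(6 + s\right) \left(-5 + s\right) = \left(-5 + s\right) \left(6 + s\right)$)
$t{\left(H,R \right)} = -3 + H$ ($t{\left(H,R \right)} = H - 3 = -3 + H$)
$\frac{1842^{2}}{\left(-38428\right) t{\left(h,p{\left(3 \right)} \right)}} = \frac{1842^{2}}{\left(-38428\right) \left(-3 + 12\right)} = \frac{3392964}{\left(-38428\right) 9} = \frac{3392964}{-345852} = 3392964 \left(- \frac{1}{345852}\right) = - \frac{94249}{9607}$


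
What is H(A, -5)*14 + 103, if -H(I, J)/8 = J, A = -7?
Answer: 663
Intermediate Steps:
H(I, J) = -8*J
H(A, -5)*14 + 103 = -8*(-5)*14 + 103 = 40*14 + 103 = 560 + 103 = 663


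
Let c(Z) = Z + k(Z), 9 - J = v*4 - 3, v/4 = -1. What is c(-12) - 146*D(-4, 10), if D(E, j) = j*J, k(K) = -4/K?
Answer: -122675/3 ≈ -40892.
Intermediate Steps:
v = -4 (v = 4*(-1) = -4)
J = 28 (J = 9 - (-4*4 - 3) = 9 - (-16 - 3) = 9 - 1*(-19) = 9 + 19 = 28)
c(Z) = Z - 4/Z
D(E, j) = 28*j (D(E, j) = j*28 = 28*j)
c(-12) - 146*D(-4, 10) = (-12 - 4/(-12)) - 4088*10 = (-12 - 4*(-1/12)) - 146*280 = (-12 + ⅓) - 40880 = -35/3 - 40880 = -122675/3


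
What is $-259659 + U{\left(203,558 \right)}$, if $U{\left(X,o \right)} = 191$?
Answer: $-259468$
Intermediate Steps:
$-259659 + U{\left(203,558 \right)} = -259659 + 191 = -259468$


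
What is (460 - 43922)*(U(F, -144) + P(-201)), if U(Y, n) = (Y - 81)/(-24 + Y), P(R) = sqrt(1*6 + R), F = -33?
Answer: -86924 - 43462*I*sqrt(195) ≈ -86924.0 - 6.0691e+5*I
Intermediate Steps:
P(R) = sqrt(6 + R)
U(Y, n) = (-81 + Y)/(-24 + Y)
(460 - 43922)*(U(F, -144) + P(-201)) = (460 - 43922)*((-81 - 33)/(-24 - 33) + sqrt(6 - 201)) = -43462*(-114/(-57) + sqrt(-195)) = -43462*(-1/57*(-114) + I*sqrt(195)) = -43462*(2 + I*sqrt(195)) = -86924 - 43462*I*sqrt(195)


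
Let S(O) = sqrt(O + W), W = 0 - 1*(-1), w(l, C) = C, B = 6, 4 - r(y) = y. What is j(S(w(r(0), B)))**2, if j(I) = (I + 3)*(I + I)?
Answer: 448 + 168*sqrt(7) ≈ 892.49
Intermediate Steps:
r(y) = 4 - y
W = 1 (W = 0 + 1 = 1)
S(O) = sqrt(1 + O) (S(O) = sqrt(O + 1) = sqrt(1 + O))
j(I) = 2*I*(3 + I) (j(I) = (3 + I)*(2*I) = 2*I*(3 + I))
j(S(w(r(0), B)))**2 = (2*sqrt(1 + 6)*(3 + sqrt(1 + 6)))**2 = (2*sqrt(7)*(3 + sqrt(7)))**2 = 28*(3 + sqrt(7))**2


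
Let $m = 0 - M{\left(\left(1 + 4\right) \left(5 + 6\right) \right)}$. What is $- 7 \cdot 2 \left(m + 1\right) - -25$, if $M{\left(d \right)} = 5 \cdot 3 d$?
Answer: $11561$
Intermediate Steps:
$M{\left(d \right)} = 15 d$
$m = -825$ ($m = 0 - 15 \left(1 + 4\right) \left(5 + 6\right) = 0 - 15 \cdot 5 \cdot 11 = 0 - 15 \cdot 55 = 0 - 825 = -825$)
$- 7 \cdot 2 \left(m + 1\right) - -25 = - 7 \cdot 2 \left(-825 + 1\right) - -25 = - 7 \cdot 2 \left(-824\right) + \left(-52 + 77\right) = \left(-7\right) \left(-1648\right) + 25 = 11536 + 25 = 11561$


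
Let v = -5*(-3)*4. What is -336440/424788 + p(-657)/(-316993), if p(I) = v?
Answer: -2051434850/2589515817 ≈ -0.79221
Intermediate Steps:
v = 60 (v = 15*4 = 60)
p(I) = 60
-336440/424788 + p(-657)/(-316993) = -336440/424788 + 60/(-316993) = -336440*1/424788 + 60*(-1/316993) = -6470/8169 - 60/316993 = -2051434850/2589515817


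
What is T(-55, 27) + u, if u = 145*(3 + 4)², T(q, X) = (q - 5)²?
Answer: 10705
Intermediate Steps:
T(q, X) = (-5 + q)²
u = 7105 (u = 145*7² = 145*49 = 7105)
T(-55, 27) + u = (-5 - 55)² + 7105 = (-60)² + 7105 = 3600 + 7105 = 10705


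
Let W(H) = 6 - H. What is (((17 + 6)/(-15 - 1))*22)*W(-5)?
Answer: -2783/8 ≈ -347.88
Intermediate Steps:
(((17 + 6)/(-15 - 1))*22)*W(-5) = (((17 + 6)/(-15 - 1))*22)*(6 - 1*(-5)) = ((23/(-16))*22)*(6 + 5) = ((23*(-1/16))*22)*11 = -23/16*22*11 = -253/8*11 = -2783/8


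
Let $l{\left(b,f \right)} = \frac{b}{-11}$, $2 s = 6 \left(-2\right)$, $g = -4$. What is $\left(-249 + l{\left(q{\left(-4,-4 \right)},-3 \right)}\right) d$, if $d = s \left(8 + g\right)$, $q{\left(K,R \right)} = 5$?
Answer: $\frac{65856}{11} \approx 5986.9$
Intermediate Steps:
$s = -6$ ($s = \frac{6 \left(-2\right)}{2} = \frac{1}{2} \left(-12\right) = -6$)
$l{\left(b,f \right)} = - \frac{b}{11}$ ($l{\left(b,f \right)} = b \left(- \frac{1}{11}\right) = - \frac{b}{11}$)
$d = -24$ ($d = - 6 \left(8 - 4\right) = \left(-6\right) 4 = -24$)
$\left(-249 + l{\left(q{\left(-4,-4 \right)},-3 \right)}\right) d = \left(-249 - \frac{5}{11}\right) \left(-24\right) = \left(- \frac{2744}{11}\right) \left(-24\right) = \frac{65856}{11}$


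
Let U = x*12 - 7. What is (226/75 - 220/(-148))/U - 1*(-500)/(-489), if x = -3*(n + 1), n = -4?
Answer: -14892373/15228275 ≈ -0.97794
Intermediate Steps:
x = 9 (x = -3*(-4 + 1) = -3*(-3) = 9)
U = 101 (U = 9*12 - 7 = 108 - 7 = 101)
(226/75 - 220/(-148))/U - 1*(-500)/(-489) = (226/75 - 220/(-148))/101 - 1*(-500)/(-489) = (226*(1/75) - 220*(-1/148))*(1/101) + 500*(-1/489) = (226/75 + 55/37)*(1/101) - 500/489 = (12487/2775)*(1/101) - 500/489 = 12487/280275 - 500/489 = -14892373/15228275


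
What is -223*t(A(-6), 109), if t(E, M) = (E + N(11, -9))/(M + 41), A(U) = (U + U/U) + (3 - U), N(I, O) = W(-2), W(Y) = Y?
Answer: -223/75 ≈ -2.9733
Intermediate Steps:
N(I, O) = -2
A(U) = 4 (A(U) = (U + 1) + (3 - U) = (1 + U) + (3 - U) = 4)
t(E, M) = (-2 + E)/(41 + M) (t(E, M) = (E - 2)/(M + 41) = (-2 + E)/(41 + M))
-223*t(A(-6), 109) = -223*(-2 + 4)/(41 + 109) = -223*2/150 = -223*1/75 = -223/75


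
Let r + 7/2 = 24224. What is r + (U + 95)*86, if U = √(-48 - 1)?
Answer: 64781/2 + 602*I ≈ 32391.0 + 602.0*I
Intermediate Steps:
r = 48441/2 (r = -7/2 + 24224 = 48441/2 ≈ 24221.)
U = 7*I (U = √(-49) = 7*I ≈ 7.0*I)
r + (U + 95)*86 = 48441/2 + (7*I + 95)*86 = 48441/2 + (95 + 7*I)*86 = 48441/2 + (8170 + 602*I) = 64781/2 + 602*I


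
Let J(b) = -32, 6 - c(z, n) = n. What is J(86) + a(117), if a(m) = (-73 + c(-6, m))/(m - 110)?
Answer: -408/7 ≈ -58.286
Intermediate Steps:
c(z, n) = 6 - n
a(m) = (-67 - m)/(-110 + m) (a(m) = (-73 + (6 - m))/(m - 110) = (-67 - m)/(-110 + m))
J(86) + a(117) = -32 + (-67 - 1*117)/(-110 + 117) = -32 + (-67 - 117)/7 = -32 + (⅐)*(-184) = -32 - 184/7 = -408/7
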